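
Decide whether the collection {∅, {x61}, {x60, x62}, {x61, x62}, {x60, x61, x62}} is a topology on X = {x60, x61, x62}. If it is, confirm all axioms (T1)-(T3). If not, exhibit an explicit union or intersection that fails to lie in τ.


τ is NOT a topology on X.

Axiom (T1): ∅ ∈ τ? Yes; X ∈ τ? Yes.
Axiom (T2/T3): check pairwise unions and intersections of members of τ.
Counterexample for (T3): {x60, x62} ∩ {x61, x62} = {x62} ∉ τ. Therefore τ is NOT a topology.


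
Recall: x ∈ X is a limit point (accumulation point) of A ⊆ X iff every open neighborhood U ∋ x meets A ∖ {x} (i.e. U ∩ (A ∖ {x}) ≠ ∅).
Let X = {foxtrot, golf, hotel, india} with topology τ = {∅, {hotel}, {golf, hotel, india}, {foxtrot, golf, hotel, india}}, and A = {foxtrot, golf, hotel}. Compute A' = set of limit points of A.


A' = {foxtrot, golf, india}

For each x ∈ X, list the open sets U ∈ τ with x ∈ U, then check whether U ∩ (A ∖ {x}) ≠ ∅ for every such U.
  x = foxtrot: opens ∋ x are {foxtrot, golf, hotel, india}; each meets A ∖ {foxtrot}, so x IS a limit point.
  x = golf: opens ∋ x are {golf, hotel, india}, {foxtrot, golf, hotel, india}; each meets A ∖ {golf}, so x IS a limit point.
  x = hotel: open {hotel} ∋ x has {hotel} ∩ (A ∖ {hotel}) = ∅, so x is NOT a limit point.
  x = india: opens ∋ x are {golf, hotel, india}, {foxtrot, golf, hotel, india}; each meets A ∖ {india}, so x IS a limit point.
Collecting: A' = {foxtrot, golf, india}.


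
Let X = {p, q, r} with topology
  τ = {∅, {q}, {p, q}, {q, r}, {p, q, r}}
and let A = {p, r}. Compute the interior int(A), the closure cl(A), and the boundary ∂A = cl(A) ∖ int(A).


int(A) = ∅, cl(A) = {p, r}, ∂A = {p, r}.

Closed sets in (X, τ) are complements of opens:
  closed(X, τ) = {∅, {p}, {r}, {p, r}, {p, q, r}}.
int(A) = ⋃ {U ∈ τ : U ⊆ A}. Opens contained in A: ∅.
Taking the union of these: int(A) = ∅.
cl(A) = ⋂ {C closed : A ⊆ C}. Closed sets containing A: {p, r}, {p, q, r}.
Intersecting these: cl(A) = {p, r}.
∂A = cl(A) ∖ int(A) = {p, r} ∖ ∅ = {p, r}.


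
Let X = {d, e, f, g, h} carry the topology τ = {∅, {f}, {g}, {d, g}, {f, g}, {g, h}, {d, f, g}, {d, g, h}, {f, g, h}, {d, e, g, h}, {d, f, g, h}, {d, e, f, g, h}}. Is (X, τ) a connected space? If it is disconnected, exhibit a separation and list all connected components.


(X, τ) is disconnected; components = [{f}, {d, e, g, h}].

Find clopen sets (U ∈ τ with X ∖ U ∈ τ):
  U = ∅, X ∖ U = {d, e, f, g, h} — both open, so U is clopen.
  U = {f}, X ∖ U = {d, e, g, h} — both open, so U is clopen.
  U = {d, e, g, h}, X ∖ U = {f} — both open, so U is clopen.
  U = {d, e, f, g, h}, X ∖ U = ∅ — both open, so U is clopen.
Nontrivial clopen(s) exist: e.g. {f}. So (X, τ) is disconnected.
Compute connected components by grouping points that agree on all clopens:
  component: {f}
  component: {d, e, g, h}


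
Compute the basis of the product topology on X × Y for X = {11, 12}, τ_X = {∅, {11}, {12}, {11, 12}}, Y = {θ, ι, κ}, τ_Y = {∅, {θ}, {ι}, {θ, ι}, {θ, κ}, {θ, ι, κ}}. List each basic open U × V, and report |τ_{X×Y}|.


Basis B = {∅ × ∅, {11} × {θ}, {11} × {ι}, {12} × {θ}, {12} × {ι}, {11} × {θ, ι}, {11} × {θ, κ}, {11, 12} × {θ}, {11, 12} × {ι}, {12} × {θ, ι}, {12} × {θ, κ}, {11} × {θ, ι, κ}, {12} × {θ, ι, κ}, {11, 12} × {θ, ι}, {11, 12} × {θ, κ}, {11, 12} × {θ, ι, κ}}; |τ_{X×Y}| = 36.

Enumerate products U × V with U ∈ τ_X, V ∈ τ_Y (deduplicated):
  ∅ × ∅ = {} (∅)
  {11} × {θ} = {(11,θ)}
  {11} × {ι} = {(11,ι)}
  {12} × {θ} = {(12,θ)}
  {12} × {ι} = {(12,ι)}
  {11} × {θ, ι} = {(11,θ), (11,ι)}
  {11} × {θ, κ} = {(11,θ), (11,κ)}
  {11, 12} × {θ} = {(11,θ), (12,θ)}
  {11, 12} × {ι} = {(11,ι), (12,ι)}
  {12} × {θ, ι} = {(12,θ), (12,ι)}
  {12} × {θ, κ} = {(12,θ), (12,κ)}
  {11} × {θ, ι, κ} = {(11,θ), (11,ι), (11,κ)}
  {12} × {θ, ι, κ} = {(12,θ), (12,ι), (12,κ)}
  {11, 12} × {θ, ι} = {(11,θ), (11,ι), (12,θ), (12,ι)}
  {11, 12} × {θ, κ} = {(11,θ), (11,κ), (12,θ), (12,κ)}
  {11, 12} × {θ, ι, κ} = {(11,θ), (11,ι), (11,κ), (12,θ), (12,ι), (12,κ)}
These 16 distinct sets form the basis B.
Close under arbitrary unions to get τ_{X×Y}; counting gives |τ_{X×Y}| = 36.


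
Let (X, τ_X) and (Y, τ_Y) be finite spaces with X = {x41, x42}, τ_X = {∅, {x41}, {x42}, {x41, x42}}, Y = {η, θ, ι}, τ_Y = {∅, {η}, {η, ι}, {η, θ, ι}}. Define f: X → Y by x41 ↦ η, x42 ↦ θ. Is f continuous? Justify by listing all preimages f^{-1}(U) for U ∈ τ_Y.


f IS continuous.

Compute f^{-1}(U) for each U ∈ τ_Y:
  U = ∅: f^{-1}(U) = ∅ ∈ τ_X ✓.
  U = {η}: f^{-1}(U) = {x41} ∈ τ_X ✓.
  U = {η, ι}: f^{-1}(U) = {x41} ∈ τ_X ✓.
  U = {η, θ, ι}: f^{-1}(U) = {x41, x42} ∈ τ_X ✓.
Every preimage lies in τ_X, so f IS continuous.


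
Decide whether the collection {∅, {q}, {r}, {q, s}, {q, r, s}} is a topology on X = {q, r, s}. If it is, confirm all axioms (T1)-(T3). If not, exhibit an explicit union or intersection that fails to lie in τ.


τ is NOT a topology on X.

Axiom (T1): ∅ ∈ τ? Yes; X ∈ τ? Yes.
Axiom (T2/T3): check pairwise unions and intersections of members of τ.
Counterexample for (T2): {q} ∪ {r} = {q, r} ∉ τ. Therefore τ is NOT a topology.


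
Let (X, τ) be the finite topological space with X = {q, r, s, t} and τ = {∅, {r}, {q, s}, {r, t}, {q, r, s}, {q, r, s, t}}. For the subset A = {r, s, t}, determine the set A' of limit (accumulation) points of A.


A' = {q, t}

For each x ∈ X, list the open sets U ∈ τ with x ∈ U, then check whether U ∩ (A ∖ {x}) ≠ ∅ for every such U.
  x = q: opens ∋ x are {q, s}, {q, r, s}, {q, r, s, t}; each meets A ∖ {q}, so x IS a limit point.
  x = r: open {r} ∋ x has {r} ∩ (A ∖ {r}) = ∅, so x is NOT a limit point.
  x = s: open {q, s} ∋ x has {q, s} ∩ (A ∖ {s}) = ∅, so x is NOT a limit point.
  x = t: opens ∋ x are {r, t}, {q, r, s, t}; each meets A ∖ {t}, so x IS a limit point.
Collecting: A' = {q, t}.


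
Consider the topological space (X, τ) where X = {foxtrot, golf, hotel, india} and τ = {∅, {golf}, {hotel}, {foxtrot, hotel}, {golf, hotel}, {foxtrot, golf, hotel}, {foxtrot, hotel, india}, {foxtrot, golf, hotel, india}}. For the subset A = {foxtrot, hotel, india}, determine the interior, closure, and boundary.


int(A) = {foxtrot, hotel, india}, cl(A) = {foxtrot, hotel, india}, ∂A = ∅.

Closed sets in (X, τ) are complements of opens:
  closed(X, τ) = {∅, {golf}, {india}, {foxtrot, india}, {golf, india}, {foxtrot, golf, india}, {foxtrot, hotel, india}, {foxtrot, golf, hotel, india}}.
int(A) = ⋃ {U ∈ τ : U ⊆ A}. Opens contained in A: ∅, {hotel}, {foxtrot, hotel}, {foxtrot, hotel, india}.
Taking the union of these: int(A) = {foxtrot, hotel, india}.
cl(A) = ⋂ {C closed : A ⊆ C}. Closed sets containing A: {foxtrot, hotel, india}, {foxtrot, golf, hotel, india}.
Intersecting these: cl(A) = {foxtrot, hotel, india}.
∂A = cl(A) ∖ int(A) = {foxtrot, hotel, india} ∖ {foxtrot, hotel, india} = ∅.


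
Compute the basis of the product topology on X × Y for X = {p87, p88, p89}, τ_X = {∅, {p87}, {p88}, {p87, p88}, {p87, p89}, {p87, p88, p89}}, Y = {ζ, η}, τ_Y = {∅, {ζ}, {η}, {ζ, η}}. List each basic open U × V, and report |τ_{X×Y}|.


Basis B = {∅ × ∅, {p87} × {ζ}, {p87} × {η}, {p88} × {ζ}, {p88} × {η}, {p87} × {ζ, η}, {p87, p88} × {ζ}, {p87, p89} × {ζ}, {p87, p88} × {η}, {p87, p89} × {η}, {p88} × {ζ, η}, {p87, p88, p89} × {ζ}, {p87, p88, p89} × {η}, {p87, p88} × {ζ, η}, {p87, p89} × {ζ, η}, {p87, p88, p89} × {ζ, η}}; |τ_{X×Y}| = 36.

Enumerate products U × V with U ∈ τ_X, V ∈ τ_Y (deduplicated):
  ∅ × ∅ = {} (∅)
  {p87} × {ζ} = {(p87,ζ)}
  {p87} × {η} = {(p87,η)}
  {p88} × {ζ} = {(p88,ζ)}
  {p88} × {η} = {(p88,η)}
  {p87} × {ζ, η} = {(p87,ζ), (p87,η)}
  {p87, p88} × {ζ} = {(p87,ζ), (p88,ζ)}
  {p87, p89} × {ζ} = {(p87,ζ), (p89,ζ)}
  {p87, p88} × {η} = {(p87,η), (p88,η)}
  {p87, p89} × {η} = {(p87,η), (p89,η)}
  {p88} × {ζ, η} = {(p88,ζ), (p88,η)}
  {p87, p88, p89} × {ζ} = {(p87,ζ), (p88,ζ), (p89,ζ)}
  {p87, p88, p89} × {η} = {(p87,η), (p88,η), (p89,η)}
  {p87, p88} × {ζ, η} = {(p87,ζ), (p87,η), (p88,ζ), (p88,η)}
  {p87, p89} × {ζ, η} = {(p87,ζ), (p87,η), (p89,ζ), (p89,η)}
  {p87, p88, p89} × {ζ, η} = {(p87,ζ), (p87,η), (p88,ζ), (p88,η), (p89,ζ), (p89,η)}
These 16 distinct sets form the basis B.
Close under arbitrary unions to get τ_{X×Y}; counting gives |τ_{X×Y}| = 36.


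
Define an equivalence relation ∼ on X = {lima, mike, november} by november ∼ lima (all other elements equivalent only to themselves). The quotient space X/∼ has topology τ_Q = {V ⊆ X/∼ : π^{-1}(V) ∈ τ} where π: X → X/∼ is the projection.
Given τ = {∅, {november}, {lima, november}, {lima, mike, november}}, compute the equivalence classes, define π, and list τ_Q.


X/∼ = {[lima=november], [mike]}; |τ_Q| = 3.

Equivalence classes: [lima=november], [mike].
Quotient map π: X → X/∼ sends lima ↦ [lima=november], mike ↦ [mike], november ↦ [lima=november].
For each subset V ⊆ X/∼, compute π^{-1}(V) ⊆ X and check whether π^{-1}(V) ∈ τ. V is open in τ_Q iff π^{-1}(V) ∈ τ.
  V = {}: π^{-1}(V) = ∅ ∈ τ ✓.
  V = {[lima=november]}: π^{-1}(V) = {lima, november} ∈ τ ✓.
  V = {[mike]}: π^{-1}(V) = {mike} ∉ τ ✗.
  V = {[lima=november], [mike]}: π^{-1}(V) = {lima, mike, november} ∈ τ ✓.
Open sets in the quotient: τ_Q = {{}, {[lima=november]}, {[lima=november], [mike]}} (3 elements).


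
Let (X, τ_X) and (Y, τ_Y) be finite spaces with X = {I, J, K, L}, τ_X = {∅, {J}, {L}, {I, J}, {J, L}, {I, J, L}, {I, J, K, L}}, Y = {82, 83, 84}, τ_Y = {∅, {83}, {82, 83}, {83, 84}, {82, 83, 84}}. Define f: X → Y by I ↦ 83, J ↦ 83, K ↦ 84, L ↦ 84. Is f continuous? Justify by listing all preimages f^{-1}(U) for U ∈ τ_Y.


f IS continuous.

Compute f^{-1}(U) for each U ∈ τ_Y:
  U = ∅: f^{-1}(U) = ∅ ∈ τ_X ✓.
  U = {83}: f^{-1}(U) = {I, J} ∈ τ_X ✓.
  U = {82, 83}: f^{-1}(U) = {I, J} ∈ τ_X ✓.
  U = {83, 84}: f^{-1}(U) = {I, J, K, L} ∈ τ_X ✓.
  U = {82, 83, 84}: f^{-1}(U) = {I, J, K, L} ∈ τ_X ✓.
Every preimage lies in τ_X, so f IS continuous.


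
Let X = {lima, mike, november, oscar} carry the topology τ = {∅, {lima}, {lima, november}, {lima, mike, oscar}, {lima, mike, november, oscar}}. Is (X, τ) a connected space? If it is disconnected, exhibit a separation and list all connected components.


(X, τ) is connected.

Find clopen sets (U ∈ τ with X ∖ U ∈ τ):
  U = ∅, X ∖ U = {lima, mike, november, oscar} — both open, so U is clopen.
  U = {lima, mike, november, oscar}, X ∖ U = ∅ — both open, so U is clopen.
Only trivial clopens (∅ and X) exist, so (X, τ) is connected.
Compute connected components by grouping points that agree on all clopens:
  component: {lima, mike, november, oscar}


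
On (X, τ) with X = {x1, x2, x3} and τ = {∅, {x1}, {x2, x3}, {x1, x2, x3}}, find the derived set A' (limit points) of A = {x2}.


A' = {x3}

For each x ∈ X, list the open sets U ∈ τ with x ∈ U, then check whether U ∩ (A ∖ {x}) ≠ ∅ for every such U.
  x = x1: open {x1} ∋ x has {x1} ∩ (A ∖ {x1}) = ∅, so x is NOT a limit point.
  x = x2: open {x2, x3} ∋ x has {x2, x3} ∩ (A ∖ {x2}) = ∅, so x is NOT a limit point.
  x = x3: opens ∋ x are {x2, x3}, {x1, x2, x3}; each meets A ∖ {x3}, so x IS a limit point.
Collecting: A' = {x3}.


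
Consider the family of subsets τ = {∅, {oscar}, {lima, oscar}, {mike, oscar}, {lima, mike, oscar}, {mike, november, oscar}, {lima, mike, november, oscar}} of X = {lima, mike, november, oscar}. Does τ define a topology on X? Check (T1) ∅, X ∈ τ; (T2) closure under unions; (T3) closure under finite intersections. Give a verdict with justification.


τ IS a topology on X.

Axiom (T1): ∅ ∈ τ? Yes; X ∈ τ? Yes.
Axiom (T2/T3): check pairwise unions and intersections of members of τ.
All pairwise intersections and unions checked — each lies in τ. Therefore τ satisfies (T1), (T2), (T3): it IS a topology on X.


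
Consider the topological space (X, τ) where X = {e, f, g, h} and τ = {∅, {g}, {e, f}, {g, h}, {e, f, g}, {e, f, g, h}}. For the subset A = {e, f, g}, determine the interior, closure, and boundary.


int(A) = {e, f, g}, cl(A) = {e, f, g, h}, ∂A = {h}.

Closed sets in (X, τ) are complements of opens:
  closed(X, τ) = {∅, {h}, {e, f}, {g, h}, {e, f, h}, {e, f, g, h}}.
int(A) = ⋃ {U ∈ τ : U ⊆ A}. Opens contained in A: ∅, {g}, {e, f}, {e, f, g}.
Taking the union of these: int(A) = {e, f, g}.
cl(A) = ⋂ {C closed : A ⊆ C}. Closed sets containing A: {e, f, g, h}.
Intersecting these: cl(A) = {e, f, g, h}.
∂A = cl(A) ∖ int(A) = {e, f, g, h} ∖ {e, f, g} = {h}.


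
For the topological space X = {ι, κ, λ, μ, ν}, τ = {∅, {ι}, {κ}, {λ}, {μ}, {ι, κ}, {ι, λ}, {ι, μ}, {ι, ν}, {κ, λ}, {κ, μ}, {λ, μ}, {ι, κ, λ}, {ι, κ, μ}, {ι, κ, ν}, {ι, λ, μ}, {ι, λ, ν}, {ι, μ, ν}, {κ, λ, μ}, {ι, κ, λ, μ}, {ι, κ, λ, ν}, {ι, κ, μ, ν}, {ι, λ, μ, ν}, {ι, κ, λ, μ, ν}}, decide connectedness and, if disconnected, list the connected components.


(X, τ) is disconnected; components = [{κ}, {λ}, {μ}, {ι, ν}].

Find clopen sets (U ∈ τ with X ∖ U ∈ τ):
  U = ∅, X ∖ U = {ι, κ, λ, μ, ν} — both open, so U is clopen.
  U = {κ}, X ∖ U = {ι, λ, μ, ν} — both open, so U is clopen.
  U = {λ}, X ∖ U = {ι, κ, μ, ν} — both open, so U is clopen.
  U = {μ}, X ∖ U = {ι, κ, λ, ν} — both open, so U is clopen.
  U = {ι, ν}, X ∖ U = {κ, λ, μ} — both open, so U is clopen.
  U = {κ, λ}, X ∖ U = {ι, μ, ν} — both open, so U is clopen.
  U = {κ, μ}, X ∖ U = {ι, λ, ν} — both open, so U is clopen.
  U = {λ, μ}, X ∖ U = {ι, κ, ν} — both open, so U is clopen.
  U = {ι, κ, ν}, X ∖ U = {λ, μ} — both open, so U is clopen.
  U = {ι, λ, ν}, X ∖ U = {κ, μ} — both open, so U is clopen.
  U = {ι, μ, ν}, X ∖ U = {κ, λ} — both open, so U is clopen.
  U = {κ, λ, μ}, X ∖ U = {ι, ν} — both open, so U is clopen.
  U = {ι, κ, λ, ν}, X ∖ U = {μ} — both open, so U is clopen.
  U = {ι, κ, μ, ν}, X ∖ U = {λ} — both open, so U is clopen.
  U = {ι, λ, μ, ν}, X ∖ U = {κ} — both open, so U is clopen.
  U = {ι, κ, λ, μ, ν}, X ∖ U = ∅ — both open, so U is clopen.
Nontrivial clopen(s) exist: e.g. {ι, λ, ν}. So (X, τ) is disconnected.
Compute connected components by grouping points that agree on all clopens:
  component: {κ}
  component: {λ}
  component: {μ}
  component: {ι, ν}


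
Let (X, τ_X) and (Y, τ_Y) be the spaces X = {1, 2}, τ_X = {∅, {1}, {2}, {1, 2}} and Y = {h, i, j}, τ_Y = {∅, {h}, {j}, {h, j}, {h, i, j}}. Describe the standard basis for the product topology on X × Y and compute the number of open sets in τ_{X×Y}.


Basis B = {∅ × ∅, {1} × {h}, {1} × {j}, {2} × {h}, {2} × {j}, {1} × {h, j}, {1, 2} × {h}, {1, 2} × {j}, {2} × {h, j}, {1} × {h, i, j}, {2} × {h, i, j}, {1, 2} × {h, j}, {1, 2} × {h, i, j}}; |τ_{X×Y}| = 25.

Enumerate products U × V with U ∈ τ_X, V ∈ τ_Y (deduplicated):
  ∅ × ∅ = {} (∅)
  {1} × {h} = {(1,h)}
  {1} × {j} = {(1,j)}
  {2} × {h} = {(2,h)}
  {2} × {j} = {(2,j)}
  {1} × {h, j} = {(1,h), (1,j)}
  {1, 2} × {h} = {(1,h), (2,h)}
  {1, 2} × {j} = {(1,j), (2,j)}
  {2} × {h, j} = {(2,h), (2,j)}
  {1} × {h, i, j} = {(1,h), (1,i), (1,j)}
  {2} × {h, i, j} = {(2,h), (2,i), (2,j)}
  {1, 2} × {h, j} = {(1,h), (1,j), (2,h), (2,j)}
  {1, 2} × {h, i, j} = {(1,h), (1,i), (1,j), (2,h), (2,i), (2,j)}
These 13 distinct sets form the basis B.
Close under arbitrary unions to get τ_{X×Y}; counting gives |τ_{X×Y}| = 25.


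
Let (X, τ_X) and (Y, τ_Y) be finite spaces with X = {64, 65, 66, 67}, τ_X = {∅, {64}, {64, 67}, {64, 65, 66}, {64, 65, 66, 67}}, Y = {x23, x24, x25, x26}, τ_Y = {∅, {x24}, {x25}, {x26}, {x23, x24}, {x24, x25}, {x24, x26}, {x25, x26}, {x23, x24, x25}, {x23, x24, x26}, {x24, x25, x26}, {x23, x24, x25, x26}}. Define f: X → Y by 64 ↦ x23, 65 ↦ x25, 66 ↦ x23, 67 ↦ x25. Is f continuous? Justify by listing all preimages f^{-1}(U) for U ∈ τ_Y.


f is NOT continuous.

Compute f^{-1}(U) for each U ∈ τ_Y:
  U = ∅: f^{-1}(U) = ∅ ∈ τ_X ✓.
  U = {x24}: f^{-1}(U) = ∅ ∈ τ_X ✓.
  U = {x25}: f^{-1}(U) = {65, 67} ∉ τ_X ✗.
  U = {x26}: f^{-1}(U) = ∅ ∈ τ_X ✓.
  U = {x23, x24}: f^{-1}(U) = {64, 66} ∉ τ_X ✗.
  U = {x24, x25}: f^{-1}(U) = {65, 67} ∉ τ_X ✗.
  U = {x24, x26}: f^{-1}(U) = ∅ ∈ τ_X ✓.
  U = {x25, x26}: f^{-1}(U) = {65, 67} ∉ τ_X ✗.
  U = {x23, x24, x25}: f^{-1}(U) = {64, 65, 66, 67} ∈ τ_X ✓.
  U = {x23, x24, x26}: f^{-1}(U) = {64, 66} ∉ τ_X ✗.
  U = {x24, x25, x26}: f^{-1}(U) = {65, 67} ∉ τ_X ✗.
  U = {x23, x24, x25, x26}: f^{-1}(U) = {64, 65, 66, 67} ∈ τ_X ✓.
Found U = {x25} with f^{-1}(U) = {65, 67} not in τ_X. Therefore f is NOT continuous.


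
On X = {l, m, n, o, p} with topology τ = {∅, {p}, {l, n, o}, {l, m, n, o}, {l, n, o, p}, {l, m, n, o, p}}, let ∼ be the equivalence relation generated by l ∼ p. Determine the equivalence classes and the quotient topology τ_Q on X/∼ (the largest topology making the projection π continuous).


X/∼ = {[l=p], [m], [n], [o]}; |τ_Q| = 3.

Equivalence classes: [l=p], [m], [n], [o].
Quotient map π: X → X/∼ sends l ↦ [l=p], m ↦ [m], n ↦ [n], o ↦ [o], p ↦ [l=p].
For each subset V ⊆ X/∼, compute π^{-1}(V) ⊆ X and check whether π^{-1}(V) ∈ τ. V is open in τ_Q iff π^{-1}(V) ∈ τ.
  V = {}: π^{-1}(V) = ∅ ∈ τ ✓.
  V = {[l=p]}: π^{-1}(V) = {l, p} ∉ τ ✗.
  V = {[m]}: π^{-1}(V) = {m} ∉ τ ✗.
  V = {[l=p], [m]}: π^{-1}(V) = {l, m, p} ∉ τ ✗.
  V = {[n]}: π^{-1}(V) = {n} ∉ τ ✗.
  V = {[l=p], [n]}: π^{-1}(V) = {l, n, p} ∉ τ ✗.
  V = {[m], [n]}: π^{-1}(V) = {m, n} ∉ τ ✗.
  V = {[l=p], [m], [n]}: π^{-1}(V) = {l, m, n, p} ∉ τ ✗.
  V = {[o]}: π^{-1}(V) = {o} ∉ τ ✗.
  V = {[l=p], [o]}: π^{-1}(V) = {l, o, p} ∉ τ ✗.
  V = {[m], [o]}: π^{-1}(V) = {m, o} ∉ τ ✗.
  V = {[l=p], [m], [o]}: π^{-1}(V) = {l, m, o, p} ∉ τ ✗.
  V = {[n], [o]}: π^{-1}(V) = {n, o} ∉ τ ✗.
  V = {[l=p], [n], [o]}: π^{-1}(V) = {l, n, o, p} ∈ τ ✓.
  V = {[m], [n], [o]}: π^{-1}(V) = {m, n, o} ∉ τ ✗.
  V = {[l=p], [m], [n], [o]}: π^{-1}(V) = {l, m, n, o, p} ∈ τ ✓.
Open sets in the quotient: τ_Q = {{}, {[l=p], [n], [o]}, {[l=p], [m], [n], [o]}} (3 elements).


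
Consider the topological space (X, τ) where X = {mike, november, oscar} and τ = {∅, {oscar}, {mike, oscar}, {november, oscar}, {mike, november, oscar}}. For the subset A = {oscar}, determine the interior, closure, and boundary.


int(A) = {oscar}, cl(A) = {mike, november, oscar}, ∂A = {mike, november}.

Closed sets in (X, τ) are complements of opens:
  closed(X, τ) = {∅, {mike}, {november}, {mike, november}, {mike, november, oscar}}.
int(A) = ⋃ {U ∈ τ : U ⊆ A}. Opens contained in A: ∅, {oscar}.
Taking the union of these: int(A) = {oscar}.
cl(A) = ⋂ {C closed : A ⊆ C}. Closed sets containing A: {mike, november, oscar}.
Intersecting these: cl(A) = {mike, november, oscar}.
∂A = cl(A) ∖ int(A) = {mike, november, oscar} ∖ {oscar} = {mike, november}.


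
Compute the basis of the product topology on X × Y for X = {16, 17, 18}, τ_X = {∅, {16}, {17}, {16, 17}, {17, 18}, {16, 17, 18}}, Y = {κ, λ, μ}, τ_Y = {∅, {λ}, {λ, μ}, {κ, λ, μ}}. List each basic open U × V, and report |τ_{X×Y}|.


Basis B = {∅ × ∅, {16} × {λ}, {17} × {λ}, {16} × {λ, μ}, {16, 17} × {λ}, {17} × {λ, μ}, {17, 18} × {λ}, {16} × {κ, λ, μ}, {16, 17, 18} × {λ}, {17} × {κ, λ, μ}, {16, 17} × {λ, μ}, {17, 18} × {λ, μ}, {16, 17} × {κ, λ, μ}, {16, 17, 18} × {λ, μ}, {17, 18} × {κ, λ, μ}, {16, 17, 18} × {κ, λ, μ}}; |τ_{X×Y}| = 40.

Enumerate products U × V with U ∈ τ_X, V ∈ τ_Y (deduplicated):
  ∅ × ∅ = {} (∅)
  {16} × {λ} = {(16,λ)}
  {17} × {λ} = {(17,λ)}
  {16} × {λ, μ} = {(16,λ), (16,μ)}
  {16, 17} × {λ} = {(16,λ), (17,λ)}
  {17} × {λ, μ} = {(17,λ), (17,μ)}
  {17, 18} × {λ} = {(17,λ), (18,λ)}
  {16} × {κ, λ, μ} = {(16,κ), (16,λ), (16,μ)}
  {16, 17, 18} × {λ} = {(16,λ), (17,λ), (18,λ)}
  {17} × {κ, λ, μ} = {(17,κ), (17,λ), (17,μ)}
  {16, 17} × {λ, μ} = {(16,λ), (16,μ), (17,λ), (17,μ)}
  {17, 18} × {λ, μ} = {(17,λ), (17,μ), (18,λ), (18,μ)}
  {16, 17} × {κ, λ, μ} = {(16,κ), (16,λ), (16,μ), (17,κ), (17,λ), (17,μ)}
  {16, 17, 18} × {λ, μ} = {(16,λ), (16,μ), (17,λ), (17,μ), (18,λ), (18,μ)}
  {17, 18} × {κ, λ, μ} = {(17,κ), (17,λ), (17,μ), (18,κ), (18,λ), (18,μ)}
  {16, 17, 18} × {κ, λ, μ} = {(16,κ), (16,λ), (16,μ), (17,κ), (17,λ), (17,μ), (18,κ), (18,λ), (18,μ)}
These 16 distinct sets form the basis B.
Close under arbitrary unions to get τ_{X×Y}; counting gives |τ_{X×Y}| = 40.


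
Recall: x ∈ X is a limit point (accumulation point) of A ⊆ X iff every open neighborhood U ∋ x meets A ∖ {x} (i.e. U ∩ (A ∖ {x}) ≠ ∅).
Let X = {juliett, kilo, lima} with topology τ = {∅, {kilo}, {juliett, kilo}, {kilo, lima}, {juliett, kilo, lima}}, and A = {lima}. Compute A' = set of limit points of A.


A' = ∅

For each x ∈ X, list the open sets U ∈ τ with x ∈ U, then check whether U ∩ (A ∖ {x}) ≠ ∅ for every such U.
  x = juliett: open {juliett, kilo} ∋ x has {juliett, kilo} ∩ (A ∖ {juliett}) = ∅, so x is NOT a limit point.
  x = kilo: open {kilo} ∋ x has {kilo} ∩ (A ∖ {kilo}) = ∅, so x is NOT a limit point.
  x = lima: open {kilo, lima} ∋ x has {kilo, lima} ∩ (A ∖ {lima}) = ∅, so x is NOT a limit point.
Collecting: A' = ∅.


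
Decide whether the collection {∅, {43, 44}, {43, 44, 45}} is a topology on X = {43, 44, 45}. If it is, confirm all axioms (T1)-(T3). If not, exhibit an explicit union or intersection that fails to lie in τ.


τ IS a topology on X.

Axiom (T1): ∅ ∈ τ? Yes; X ∈ τ? Yes.
Axiom (T2/T3): check pairwise unions and intersections of members of τ.
All pairwise intersections and unions checked — each lies in τ. Therefore τ satisfies (T1), (T2), (T3): it IS a topology on X.


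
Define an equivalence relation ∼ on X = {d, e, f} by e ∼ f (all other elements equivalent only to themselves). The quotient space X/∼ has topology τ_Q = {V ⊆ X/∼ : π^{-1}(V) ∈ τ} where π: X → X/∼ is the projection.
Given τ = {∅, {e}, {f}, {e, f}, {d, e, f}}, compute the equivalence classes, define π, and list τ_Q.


X/∼ = {[d], [e=f]}; |τ_Q| = 3.

Equivalence classes: [d], [e=f].
Quotient map π: X → X/∼ sends d ↦ [d], e ↦ [e=f], f ↦ [e=f].
For each subset V ⊆ X/∼, compute π^{-1}(V) ⊆ X and check whether π^{-1}(V) ∈ τ. V is open in τ_Q iff π^{-1}(V) ∈ τ.
  V = {}: π^{-1}(V) = ∅ ∈ τ ✓.
  V = {[d]}: π^{-1}(V) = {d} ∉ τ ✗.
  V = {[e=f]}: π^{-1}(V) = {e, f} ∈ τ ✓.
  V = {[d], [e=f]}: π^{-1}(V) = {d, e, f} ∈ τ ✓.
Open sets in the quotient: τ_Q = {{}, {[e=f]}, {[d], [e=f]}} (3 elements).


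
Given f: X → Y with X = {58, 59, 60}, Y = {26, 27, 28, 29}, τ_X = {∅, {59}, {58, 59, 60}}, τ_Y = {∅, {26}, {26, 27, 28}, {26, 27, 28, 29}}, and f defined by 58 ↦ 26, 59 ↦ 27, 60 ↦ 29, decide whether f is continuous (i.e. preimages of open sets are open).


f is NOT continuous.

Compute f^{-1}(U) for each U ∈ τ_Y:
  U = ∅: f^{-1}(U) = ∅ ∈ τ_X ✓.
  U = {26}: f^{-1}(U) = {58} ∉ τ_X ✗.
  U = {26, 27, 28}: f^{-1}(U) = {58, 59} ∉ τ_X ✗.
  U = {26, 27, 28, 29}: f^{-1}(U) = {58, 59, 60} ∈ τ_X ✓.
Found U = {26} with f^{-1}(U) = {58} not in τ_X. Therefore f is NOT continuous.


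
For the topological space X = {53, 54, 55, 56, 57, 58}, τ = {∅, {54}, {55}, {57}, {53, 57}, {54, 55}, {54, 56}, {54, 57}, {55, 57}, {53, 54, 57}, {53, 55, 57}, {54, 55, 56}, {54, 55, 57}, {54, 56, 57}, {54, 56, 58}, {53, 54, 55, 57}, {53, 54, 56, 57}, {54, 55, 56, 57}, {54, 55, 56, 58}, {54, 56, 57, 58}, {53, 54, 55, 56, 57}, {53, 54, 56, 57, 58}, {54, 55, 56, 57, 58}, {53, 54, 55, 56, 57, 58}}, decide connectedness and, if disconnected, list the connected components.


(X, τ) is disconnected; components = [{55}, {53, 57}, {54, 56, 58}].

Find clopen sets (U ∈ τ with X ∖ U ∈ τ):
  U = ∅, X ∖ U = {53, 54, 55, 56, 57, 58} — both open, so U is clopen.
  U = {55}, X ∖ U = {53, 54, 56, 57, 58} — both open, so U is clopen.
  U = {53, 57}, X ∖ U = {54, 55, 56, 58} — both open, so U is clopen.
  U = {53, 55, 57}, X ∖ U = {54, 56, 58} — both open, so U is clopen.
  U = {54, 56, 58}, X ∖ U = {53, 55, 57} — both open, so U is clopen.
  U = {54, 55, 56, 58}, X ∖ U = {53, 57} — both open, so U is clopen.
  U = {53, 54, 56, 57, 58}, X ∖ U = {55} — both open, so U is clopen.
  U = {53, 54, 55, 56, 57, 58}, X ∖ U = ∅ — both open, so U is clopen.
Nontrivial clopen(s) exist: e.g. {53, 55, 57}. So (X, τ) is disconnected.
Compute connected components by grouping points that agree on all clopens:
  component: {55}
  component: {53, 57}
  component: {54, 56, 58}


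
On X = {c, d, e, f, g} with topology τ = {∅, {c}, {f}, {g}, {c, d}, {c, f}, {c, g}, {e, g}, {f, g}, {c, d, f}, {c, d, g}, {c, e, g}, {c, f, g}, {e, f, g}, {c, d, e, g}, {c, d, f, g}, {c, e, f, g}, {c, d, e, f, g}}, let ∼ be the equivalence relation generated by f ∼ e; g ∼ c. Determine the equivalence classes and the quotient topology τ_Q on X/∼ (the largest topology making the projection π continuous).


X/∼ = {[c=g], [d], [e=f]}; |τ_Q| = 5.

Equivalence classes: [c=g], [d], [e=f].
Quotient map π: X → X/∼ sends c ↦ [c=g], d ↦ [d], e ↦ [e=f], f ↦ [e=f], g ↦ [c=g].
For each subset V ⊆ X/∼, compute π^{-1}(V) ⊆ X and check whether π^{-1}(V) ∈ τ. V is open in τ_Q iff π^{-1}(V) ∈ τ.
  V = {}: π^{-1}(V) = ∅ ∈ τ ✓.
  V = {[c=g]}: π^{-1}(V) = {c, g} ∈ τ ✓.
  V = {[d]}: π^{-1}(V) = {d} ∉ τ ✗.
  V = {[c=g], [d]}: π^{-1}(V) = {c, d, g} ∈ τ ✓.
  V = {[e=f]}: π^{-1}(V) = {e, f} ∉ τ ✗.
  V = {[c=g], [e=f]}: π^{-1}(V) = {c, e, f, g} ∈ τ ✓.
  V = {[d], [e=f]}: π^{-1}(V) = {d, e, f} ∉ τ ✗.
  V = {[c=g], [d], [e=f]}: π^{-1}(V) = {c, d, e, f, g} ∈ τ ✓.
Open sets in the quotient: τ_Q = {{}, {[c=g]}, {[c=g], [d]}, {[c=g], [e=f]}, {[c=g], [d], [e=f]}} (5 elements).


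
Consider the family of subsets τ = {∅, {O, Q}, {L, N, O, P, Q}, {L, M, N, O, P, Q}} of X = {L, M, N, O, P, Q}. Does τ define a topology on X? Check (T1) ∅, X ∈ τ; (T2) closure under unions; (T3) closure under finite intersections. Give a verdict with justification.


τ IS a topology on X.

Axiom (T1): ∅ ∈ τ? Yes; X ∈ τ? Yes.
Axiom (T2/T3): check pairwise unions and intersections of members of τ.
All pairwise intersections and unions checked — each lies in τ. Therefore τ satisfies (T1), (T2), (T3): it IS a topology on X.


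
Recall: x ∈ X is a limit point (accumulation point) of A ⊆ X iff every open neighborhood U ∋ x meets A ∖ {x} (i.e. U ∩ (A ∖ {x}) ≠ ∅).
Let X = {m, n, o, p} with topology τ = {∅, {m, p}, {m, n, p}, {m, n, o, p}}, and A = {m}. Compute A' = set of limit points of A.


A' = {n, o, p}

For each x ∈ X, list the open sets U ∈ τ with x ∈ U, then check whether U ∩ (A ∖ {x}) ≠ ∅ for every such U.
  x = m: open {m, p} ∋ x has {m, p} ∩ (A ∖ {m}) = ∅, so x is NOT a limit point.
  x = n: opens ∋ x are {m, n, p}, {m, n, o, p}; each meets A ∖ {n}, so x IS a limit point.
  x = o: opens ∋ x are {m, n, o, p}; each meets A ∖ {o}, so x IS a limit point.
  x = p: opens ∋ x are {m, p}, {m, n, p}, {m, n, o, p}; each meets A ∖ {p}, so x IS a limit point.
Collecting: A' = {n, o, p}.


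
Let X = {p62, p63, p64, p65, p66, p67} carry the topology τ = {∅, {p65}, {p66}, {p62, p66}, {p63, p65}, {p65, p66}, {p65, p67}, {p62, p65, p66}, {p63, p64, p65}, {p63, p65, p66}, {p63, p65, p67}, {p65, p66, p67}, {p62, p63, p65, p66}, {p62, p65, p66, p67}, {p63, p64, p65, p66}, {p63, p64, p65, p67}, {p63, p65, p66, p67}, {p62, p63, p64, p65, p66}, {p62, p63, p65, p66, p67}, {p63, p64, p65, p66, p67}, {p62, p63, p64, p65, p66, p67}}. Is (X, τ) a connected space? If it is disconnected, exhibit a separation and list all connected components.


(X, τ) is disconnected; components = [{p62, p66}, {p63, p64, p65, p67}].

Find clopen sets (U ∈ τ with X ∖ U ∈ τ):
  U = ∅, X ∖ U = {p62, p63, p64, p65, p66, p67} — both open, so U is clopen.
  U = {p62, p66}, X ∖ U = {p63, p64, p65, p67} — both open, so U is clopen.
  U = {p63, p64, p65, p67}, X ∖ U = {p62, p66} — both open, so U is clopen.
  U = {p62, p63, p64, p65, p66, p67}, X ∖ U = ∅ — both open, so U is clopen.
Nontrivial clopen(s) exist: e.g. {p62, p66}. So (X, τ) is disconnected.
Compute connected components by grouping points that agree on all clopens:
  component: {p62, p66}
  component: {p63, p64, p65, p67}


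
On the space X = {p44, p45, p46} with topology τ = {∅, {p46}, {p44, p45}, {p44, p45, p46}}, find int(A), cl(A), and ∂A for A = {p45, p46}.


int(A) = {p46}, cl(A) = {p44, p45, p46}, ∂A = {p44, p45}.

Closed sets in (X, τ) are complements of opens:
  closed(X, τ) = {∅, {p46}, {p44, p45}, {p44, p45, p46}}.
int(A) = ⋃ {U ∈ τ : U ⊆ A}. Opens contained in A: ∅, {p46}.
Taking the union of these: int(A) = {p46}.
cl(A) = ⋂ {C closed : A ⊆ C}. Closed sets containing A: {p44, p45, p46}.
Intersecting these: cl(A) = {p44, p45, p46}.
∂A = cl(A) ∖ int(A) = {p44, p45, p46} ∖ {p46} = {p44, p45}.


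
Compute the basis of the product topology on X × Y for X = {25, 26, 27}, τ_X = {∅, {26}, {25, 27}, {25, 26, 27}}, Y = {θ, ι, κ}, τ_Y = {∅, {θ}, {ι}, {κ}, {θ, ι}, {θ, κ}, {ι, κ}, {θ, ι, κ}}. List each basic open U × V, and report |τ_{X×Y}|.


Basis B = {∅ × ∅, {26} × {θ}, {26} × {ι}, {26} × {κ}, {25, 27} × {θ}, {25, 27} × {ι}, {25, 27} × {κ}, {26} × {θ, ι}, {26} × {θ, κ}, {26} × {ι, κ}, {25, 26, 27} × {θ}, {25, 26, 27} × {ι}, {25, 26, 27} × {κ}, {26} × {θ, ι, κ}, {25, 27} × {θ, ι}, {25, 27} × {θ, κ}, {25, 27} × {ι, κ}, {25, 27} × {θ, ι, κ}, {25, 26, 27} × {θ, ι}, {25, 26, 27} × {θ, κ}, {25, 26, 27} × {ι, κ}, {25, 26, 27} × {θ, ι, κ}}; |τ_{X×Y}| = 64.

Enumerate products U × V with U ∈ τ_X, V ∈ τ_Y (deduplicated):
  ∅ × ∅ = {} (∅)
  {26} × {θ} = {(26,θ)}
  {26} × {ι} = {(26,ι)}
  {26} × {κ} = {(26,κ)}
  {25, 27} × {θ} = {(25,θ), (27,θ)}
  {25, 27} × {ι} = {(25,ι), (27,ι)}
  {25, 27} × {κ} = {(25,κ), (27,κ)}
  {26} × {θ, ι} = {(26,θ), (26,ι)}
  {26} × {θ, κ} = {(26,θ), (26,κ)}
  {26} × {ι, κ} = {(26,ι), (26,κ)}
  {25, 26, 27} × {θ} = {(25,θ), (26,θ), (27,θ)}
  {25, 26, 27} × {ι} = {(25,ι), (26,ι), (27,ι)}
  {25, 26, 27} × {κ} = {(25,κ), (26,κ), (27,κ)}
  {26} × {θ, ι, κ} = {(26,θ), (26,ι), (26,κ)}
  {25, 27} × {θ, ι} = {(25,θ), (25,ι), (27,θ), (27,ι)}
  {25, 27} × {θ, κ} = {(25,θ), (25,κ), (27,θ), (27,κ)}
  {25, 27} × {ι, κ} = {(25,ι), (25,κ), (27,ι), (27,κ)}
  {25, 27} × {θ, ι, κ} = {(25,θ), (25,ι), (25,κ), (27,θ), (27,ι), (27,κ)}
  {25, 26, 27} × {θ, ι} = {(25,θ), (25,ι), (26,θ), (26,ι), (27,θ), (27,ι)}
  {25, 26, 27} × {θ, κ} = {(25,θ), (25,κ), (26,θ), (26,κ), (27,θ), (27,κ)}
  {25, 26, 27} × {ι, κ} = {(25,ι), (25,κ), (26,ι), (26,κ), (27,ι), (27,κ)}
  {25, 26, 27} × {θ, ι, κ} = {(25,θ), (25,ι), (25,κ), (26,θ), (26,ι), (26,κ), (27,θ), (27,ι), (27,κ)}
These 22 distinct sets form the basis B.
Close under arbitrary unions to get τ_{X×Y}; counting gives |τ_{X×Y}| = 64.


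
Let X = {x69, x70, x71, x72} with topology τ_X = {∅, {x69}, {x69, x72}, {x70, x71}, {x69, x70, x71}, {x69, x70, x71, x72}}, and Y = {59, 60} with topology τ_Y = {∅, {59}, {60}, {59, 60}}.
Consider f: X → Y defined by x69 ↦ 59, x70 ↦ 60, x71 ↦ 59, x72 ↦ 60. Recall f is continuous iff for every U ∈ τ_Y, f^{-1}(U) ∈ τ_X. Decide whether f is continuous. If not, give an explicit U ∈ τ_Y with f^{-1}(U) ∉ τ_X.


f is NOT continuous.

Compute f^{-1}(U) for each U ∈ τ_Y:
  U = ∅: f^{-1}(U) = ∅ ∈ τ_X ✓.
  U = {59}: f^{-1}(U) = {x69, x71} ∉ τ_X ✗.
  U = {60}: f^{-1}(U) = {x70, x72} ∉ τ_X ✗.
  U = {59, 60}: f^{-1}(U) = {x69, x70, x71, x72} ∈ τ_X ✓.
Found U = {59} with f^{-1}(U) = {x69, x71} not in τ_X. Therefore f is NOT continuous.


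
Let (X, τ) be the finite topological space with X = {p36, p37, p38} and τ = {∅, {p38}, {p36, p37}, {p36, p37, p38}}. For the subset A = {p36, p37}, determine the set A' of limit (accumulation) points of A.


A' = {p36, p37}

For each x ∈ X, list the open sets U ∈ τ with x ∈ U, then check whether U ∩ (A ∖ {x}) ≠ ∅ for every such U.
  x = p36: opens ∋ x are {p36, p37}, {p36, p37, p38}; each meets A ∖ {p36}, so x IS a limit point.
  x = p37: opens ∋ x are {p36, p37}, {p36, p37, p38}; each meets A ∖ {p37}, so x IS a limit point.
  x = p38: open {p38} ∋ x has {p38} ∩ (A ∖ {p38}) = ∅, so x is NOT a limit point.
Collecting: A' = {p36, p37}.


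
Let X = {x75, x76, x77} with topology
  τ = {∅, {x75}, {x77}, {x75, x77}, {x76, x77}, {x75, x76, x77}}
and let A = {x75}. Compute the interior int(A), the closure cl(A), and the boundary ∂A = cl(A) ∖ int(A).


int(A) = {x75}, cl(A) = {x75}, ∂A = ∅.

Closed sets in (X, τ) are complements of opens:
  closed(X, τ) = {∅, {x75}, {x76}, {x75, x76}, {x76, x77}, {x75, x76, x77}}.
int(A) = ⋃ {U ∈ τ : U ⊆ A}. Opens contained in A: ∅, {x75}.
Taking the union of these: int(A) = {x75}.
cl(A) = ⋂ {C closed : A ⊆ C}. Closed sets containing A: {x75}, {x75, x76}, {x75, x76, x77}.
Intersecting these: cl(A) = {x75}.
∂A = cl(A) ∖ int(A) = {x75} ∖ {x75} = ∅.


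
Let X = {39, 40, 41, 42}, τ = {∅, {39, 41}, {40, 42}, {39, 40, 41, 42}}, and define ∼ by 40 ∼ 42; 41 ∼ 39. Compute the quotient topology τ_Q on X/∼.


X/∼ = {[39=41], [40=42]}; |τ_Q| = 4.

Equivalence classes: [39=41], [40=42].
Quotient map π: X → X/∼ sends 39 ↦ [39=41], 40 ↦ [40=42], 41 ↦ [39=41], 42 ↦ [40=42].
For each subset V ⊆ X/∼, compute π^{-1}(V) ⊆ X and check whether π^{-1}(V) ∈ τ. V is open in τ_Q iff π^{-1}(V) ∈ τ.
  V = {}: π^{-1}(V) = ∅ ∈ τ ✓.
  V = {[39=41]}: π^{-1}(V) = {39, 41} ∈ τ ✓.
  V = {[40=42]}: π^{-1}(V) = {40, 42} ∈ τ ✓.
  V = {[39=41], [40=42]}: π^{-1}(V) = {39, 40, 41, 42} ∈ τ ✓.
Open sets in the quotient: τ_Q = {{}, {[39=41]}, {[40=42]}, {[39=41], [40=42]}} (4 elements).


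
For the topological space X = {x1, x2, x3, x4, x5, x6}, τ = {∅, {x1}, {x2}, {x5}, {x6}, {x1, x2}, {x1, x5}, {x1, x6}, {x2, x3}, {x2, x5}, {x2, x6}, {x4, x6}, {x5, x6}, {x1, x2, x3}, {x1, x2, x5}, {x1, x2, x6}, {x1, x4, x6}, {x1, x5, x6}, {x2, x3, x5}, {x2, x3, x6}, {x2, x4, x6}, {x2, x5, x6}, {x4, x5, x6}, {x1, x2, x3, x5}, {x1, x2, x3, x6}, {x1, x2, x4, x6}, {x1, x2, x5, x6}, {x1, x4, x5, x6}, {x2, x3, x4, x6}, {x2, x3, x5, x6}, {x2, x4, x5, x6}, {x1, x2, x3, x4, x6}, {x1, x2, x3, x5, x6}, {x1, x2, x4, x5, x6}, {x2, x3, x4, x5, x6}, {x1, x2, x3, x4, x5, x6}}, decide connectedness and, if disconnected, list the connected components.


(X, τ) is disconnected; components = [{x1}, {x5}, {x2, x3}, {x4, x6}].

Find clopen sets (U ∈ τ with X ∖ U ∈ τ):
  U = ∅, X ∖ U = {x1, x2, x3, x4, x5, x6} — both open, so U is clopen.
  U = {x1}, X ∖ U = {x2, x3, x4, x5, x6} — both open, so U is clopen.
  U = {x5}, X ∖ U = {x1, x2, x3, x4, x6} — both open, so U is clopen.
  U = {x1, x5}, X ∖ U = {x2, x3, x4, x6} — both open, so U is clopen.
  U = {x2, x3}, X ∖ U = {x1, x4, x5, x6} — both open, so U is clopen.
  U = {x4, x6}, X ∖ U = {x1, x2, x3, x5} — both open, so U is clopen.
  U = {x1, x2, x3}, X ∖ U = {x4, x5, x6} — both open, so U is clopen.
  U = {x1, x4, x6}, X ∖ U = {x2, x3, x5} — both open, so U is clopen.
  U = {x2, x3, x5}, X ∖ U = {x1, x4, x6} — both open, so U is clopen.
  U = {x4, x5, x6}, X ∖ U = {x1, x2, x3} — both open, so U is clopen.
  U = {x1, x2, x3, x5}, X ∖ U = {x4, x6} — both open, so U is clopen.
  U = {x1, x4, x5, x6}, X ∖ U = {x2, x3} — both open, so U is clopen.
  U = {x2, x3, x4, x6}, X ∖ U = {x1, x5} — both open, so U is clopen.
  U = {x1, x2, x3, x4, x6}, X ∖ U = {x5} — both open, so U is clopen.
  U = {x2, x3, x4, x5, x6}, X ∖ U = {x1} — both open, so U is clopen.
  U = {x1, x2, x3, x4, x5, x6}, X ∖ U = ∅ — both open, so U is clopen.
Nontrivial clopen(s) exist: e.g. {x4, x6}. So (X, τ) is disconnected.
Compute connected components by grouping points that agree on all clopens:
  component: {x1}
  component: {x5}
  component: {x2, x3}
  component: {x4, x6}


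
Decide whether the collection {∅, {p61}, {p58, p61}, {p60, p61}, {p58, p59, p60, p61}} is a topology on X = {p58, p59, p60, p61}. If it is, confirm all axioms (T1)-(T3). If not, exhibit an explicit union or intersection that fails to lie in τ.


τ is NOT a topology on X.

Axiom (T1): ∅ ∈ τ? Yes; X ∈ τ? Yes.
Axiom (T2/T3): check pairwise unions and intersections of members of τ.
Counterexample for (T2): {p58, p61} ∪ {p60, p61} = {p58, p60, p61} ∉ τ. Therefore τ is NOT a topology.


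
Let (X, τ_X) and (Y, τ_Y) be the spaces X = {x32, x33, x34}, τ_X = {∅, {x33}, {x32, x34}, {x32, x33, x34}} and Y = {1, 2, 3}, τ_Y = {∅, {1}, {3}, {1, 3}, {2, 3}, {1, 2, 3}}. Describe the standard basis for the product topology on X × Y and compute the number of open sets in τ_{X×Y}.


Basis B = {∅ × ∅, {x33} × {1}, {x33} × {3}, {x32, x34} × {1}, {x32, x34} × {3}, {x33} × {1, 3}, {x33} × {2, 3}, {x32, x33, x34} × {1}, {x32, x33, x34} × {3}, {x33} × {1, 2, 3}, {x32, x34} × {1, 3}, {x32, x34} × {2, 3}, {x32, x34} × {1, 2, 3}, {x32, x33, x34} × {1, 3}, {x32, x33, x34} × {2, 3}, {x32, x33, x34} × {1, 2, 3}}; |τ_{X×Y}| = 36.

Enumerate products U × V with U ∈ τ_X, V ∈ τ_Y (deduplicated):
  ∅ × ∅ = {} (∅)
  {x33} × {1} = {(x33,1)}
  {x33} × {3} = {(x33,3)}
  {x32, x34} × {1} = {(x32,1), (x34,1)}
  {x32, x34} × {3} = {(x32,3), (x34,3)}
  {x33} × {1, 3} = {(x33,1), (x33,3)}
  {x33} × {2, 3} = {(x33,2), (x33,3)}
  {x32, x33, x34} × {1} = {(x32,1), (x33,1), (x34,1)}
  {x32, x33, x34} × {3} = {(x32,3), (x33,3), (x34,3)}
  {x33} × {1, 2, 3} = {(x33,1), (x33,2), (x33,3)}
  {x32, x34} × {1, 3} = {(x32,1), (x32,3), (x34,1), (x34,3)}
  {x32, x34} × {2, 3} = {(x32,2), (x32,3), (x34,2), (x34,3)}
  {x32, x34} × {1, 2, 3} = {(x32,1), (x32,2), (x32,3), (x34,1), (x34,2), (x34,3)}
  {x32, x33, x34} × {1, 3} = {(x32,1), (x32,3), (x33,1), (x33,3), (x34,1), (x34,3)}
  {x32, x33, x34} × {2, 3} = {(x32,2), (x32,3), (x33,2), (x33,3), (x34,2), (x34,3)}
  {x32, x33, x34} × {1, 2, 3} = {(x32,1), (x32,2), (x32,3), (x33,1), (x33,2), (x33,3), (x34,1), (x34,2), (x34,3)}
These 16 distinct sets form the basis B.
Close under arbitrary unions to get τ_{X×Y}; counting gives |τ_{X×Y}| = 36.


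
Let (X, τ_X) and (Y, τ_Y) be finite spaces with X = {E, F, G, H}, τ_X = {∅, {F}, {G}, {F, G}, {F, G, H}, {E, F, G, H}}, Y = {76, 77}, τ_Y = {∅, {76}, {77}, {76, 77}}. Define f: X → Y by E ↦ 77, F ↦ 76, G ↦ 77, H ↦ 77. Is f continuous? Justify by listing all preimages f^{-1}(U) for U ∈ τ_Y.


f is NOT continuous.

Compute f^{-1}(U) for each U ∈ τ_Y:
  U = ∅: f^{-1}(U) = ∅ ∈ τ_X ✓.
  U = {76}: f^{-1}(U) = {F} ∈ τ_X ✓.
  U = {77}: f^{-1}(U) = {E, G, H} ∉ τ_X ✗.
  U = {76, 77}: f^{-1}(U) = {E, F, G, H} ∈ τ_X ✓.
Found U = {77} with f^{-1}(U) = {E, G, H} not in τ_X. Therefore f is NOT continuous.


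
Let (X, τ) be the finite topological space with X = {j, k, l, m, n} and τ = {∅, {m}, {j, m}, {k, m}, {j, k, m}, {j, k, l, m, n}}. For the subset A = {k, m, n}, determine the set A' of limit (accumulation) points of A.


A' = {j, k, l, n}

For each x ∈ X, list the open sets U ∈ τ with x ∈ U, then check whether U ∩ (A ∖ {x}) ≠ ∅ for every such U.
  x = j: opens ∋ x are {j, m}, {j, k, m}, {j, k, l, m, n}; each meets A ∖ {j}, so x IS a limit point.
  x = k: opens ∋ x are {k, m}, {j, k, m}, {j, k, l, m, n}; each meets A ∖ {k}, so x IS a limit point.
  x = l: opens ∋ x are {j, k, l, m, n}; each meets A ∖ {l}, so x IS a limit point.
  x = m: open {m} ∋ x has {m} ∩ (A ∖ {m}) = ∅, so x is NOT a limit point.
  x = n: opens ∋ x are {j, k, l, m, n}; each meets A ∖ {n}, so x IS a limit point.
Collecting: A' = {j, k, l, n}.
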